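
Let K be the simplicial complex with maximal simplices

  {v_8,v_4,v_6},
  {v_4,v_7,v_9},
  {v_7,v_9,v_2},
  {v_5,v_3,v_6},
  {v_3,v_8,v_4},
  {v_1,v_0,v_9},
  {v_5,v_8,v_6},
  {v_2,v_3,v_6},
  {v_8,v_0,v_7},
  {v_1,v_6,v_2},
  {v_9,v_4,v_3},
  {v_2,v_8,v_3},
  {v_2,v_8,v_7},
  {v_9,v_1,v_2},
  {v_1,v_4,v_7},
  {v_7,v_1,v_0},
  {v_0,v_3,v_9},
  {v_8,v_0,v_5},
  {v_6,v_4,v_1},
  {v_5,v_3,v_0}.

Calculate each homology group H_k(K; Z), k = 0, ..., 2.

H_0 = Z,  H_1 = Z ⊕ Z_2,  H_2 = 0.

Take the total order v_0 < v_1 < v_2 < v_3 < v_4 < v_5 < v_6 < v_7 < v_8 < v_9 on the vertex set. Then K (dimension 2) consists of the simplices:

  0-simplices (10): [v_0], [v_1], [v_2], [v_3], [v_4], [v_5], [v_6], [v_7], [v_8], [v_9]
  1-simplices (30): (30 of them)
  2-simplices (20): (20 of them)

so the chain groups are C_0 ≅ Z^10, C_1 ≅ Z^30, C_2 ≅ Z^20.

∂_1: C_1 → C_0 sends each edge [p,q] (with p < q) to q − p. For instance
  ∂[v_4,v_7] = [v_7] − [v_4].
The resulting 10×30 matrix has rank 9, and its Smith normal form has invariant factors (1,1,1,1,1,1,1,1,1).

The boundary map ∂_2: C_2 → C_1 sends each 2-simplex [p,q,r] to [q,r] − [p,r] + [p,q]. For instance
  ∂[v_3,v_4,v_8] = [v_4,v_8] − [v_3,v_8] + [v_3,v_4],
  ∂[v_0,v_3,v_5] = [v_3,v_5] − [v_0,v_5] + [v_0,v_3].
The resulting 30×20 matrix has rank 20, and its Smith normal form has invariant factors (1,1,1,1,1,1,1,1,1,1,1,1,1,1,1,1,1,1,1,2).

Now H_k = ker ∂_k / im ∂_{k+1}, so:

  H_0: rank C_0 − rank ∂_1 = 10 − 9 = 1, and the invariant factors of ∂_1 are all 1, so H_0 = Z.
  H_1: rank ker ∂_1 − rank ∂_2 = (30 − 9) − 20 = 1, and ∂_2 has invariant factor 2 > 1, so H_1 = Z ⊕ Z_2.
  H_2: rank ker ∂_2 − rank ∂_3 = (20 − 20) − 0 = 0, and there is no ∂_3, so H_2 = 0.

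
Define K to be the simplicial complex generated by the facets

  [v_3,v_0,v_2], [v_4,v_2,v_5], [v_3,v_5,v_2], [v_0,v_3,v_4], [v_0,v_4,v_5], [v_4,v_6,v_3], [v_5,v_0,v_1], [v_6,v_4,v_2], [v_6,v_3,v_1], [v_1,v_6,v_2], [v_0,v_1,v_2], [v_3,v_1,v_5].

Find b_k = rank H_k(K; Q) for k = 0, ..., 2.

K has 7 vertices, 18 edges, 12 triangles.
rank ∂_0 = 0, rank ∂_1 = 6 ⇒ b_0 = 7 − 0 − 6 = 1; all invariant factors of ∂_1 are 1 so no torsion. So H_0 ≅ Z.
rank ∂_1 = 6, rank ∂_2 = 12 ⇒ b_1 = 18 − 6 − 12 = 0; ∂_2 has invariant factor(s) [2] giving torsion. So H_1 ≅ Z/2.
rank ∂_2 = 12, rank ∂_3 = 0 ⇒ b_2 = 12 − 12 − 0 = 0. So H_2 ≅ 0.

b_0 = 1, b_1 = 0, b_2 = 0.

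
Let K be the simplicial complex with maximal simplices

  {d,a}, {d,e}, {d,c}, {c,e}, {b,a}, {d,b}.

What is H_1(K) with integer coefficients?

Take the total order a < b < c < d < e on the vertex set. Then K (dimension 1) consists of the simplices:

  0-simplices (5): a, b, c, d, e
  1-simplices (6): ab, ad, bd, cd, ce, de

Hence C_0 ≅ Z^5, C_1 ≅ Z^6.

The boundary map ∂_1: C_1 → C_0 is given by ∂[p,q] = [q] − [p]. For instance
  ∂cd = d − c.
As a 5×6 matrix over Z this has rank 4, with invariant factors (1,1,1,1).

Reading off H_k = ker ∂_k / im ∂_{k+1}:

  H_1: rank ker ∂_1 − rank ∂_2 = (6 − 4) − 0 = 2, and there is no ∂_2, so H_1 ≅ Z^2.

(K is a triangulation of a wedge of 2 circles.)

H_1 = Z^2.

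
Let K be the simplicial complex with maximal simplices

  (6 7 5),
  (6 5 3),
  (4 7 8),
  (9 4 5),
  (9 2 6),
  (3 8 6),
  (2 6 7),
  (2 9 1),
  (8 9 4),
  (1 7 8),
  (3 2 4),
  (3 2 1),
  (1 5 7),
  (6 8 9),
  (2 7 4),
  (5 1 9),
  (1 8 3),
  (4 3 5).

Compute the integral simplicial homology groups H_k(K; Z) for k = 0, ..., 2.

Fix the vertex order 1 < 2 < 3 < 4 < 5 < 6 < 7 < 8 < 9 and write every simplex with vertices in increasing order. Then dim K = 2 and the simplices of K are:

  0-simplices (9): [1], [2], [3], [4], [5], [6], [7], [8], [9]
  1-simplices (27): (27 of them)
  2-simplices (18): [1,2,3], [1,2,9], [1,3,8], [1,5,7], [1,5,9], [1,7,8], [2,3,4], [2,4,7], [2,6,7], [2,6,9], [3,4,5], [3,5,6], [3,6,8], [4,5,9], [4,7,8], [4,8,9], [5,6,7], [6,8,9]

Hence C_0 ≅ Z^9, C_1 ≅ Z^27, C_2 ≅ Z^18.

The boundary map ∂_1: C_1 → C_0 maps an edge to its endpoints' difference, ∂[p,q] = q − p.
The 9×27 boundary matrix has rank 8 and Smith normal form diag(1,1,1,1,1,1,1,1).

Boundary ∂_2: C_2 → C_1 acts by ∂[p,q,r] = [q,r] − [p,r] + [p,q]. For instance
  ∂[2,3,4] = [3,4] − [2,4] + [2,3],
  ∂[3,4,5] = [4,5] − [3,5] + [3,4].
This gives a 27×18 integer matrix of rank 17; reducing to Smith normal form yields diagonal entries (1,1,1,1,1,1,1,1,1,1,1,1,1,1,1,1,1).

Now H_k = ker ∂_k / im ∂_{k+1}, so:

  H_0: rank C_0 − rank ∂_1 = 9 − 8 = 1, and the invariant factors of ∂_1 are all 1, so H_0 ≅ Z.
  H_1: rank ker ∂_1 − rank ∂_2 = (27 − 8) − 17 = 2, and the invariant factors of ∂_2 are all 1, so H_1 ≅ Z^2.
  H_2: rank ker ∂_2 − rank ∂_3 = (18 − 17) − 0 = 1, and there is no ∂_3, so H_2 ≅ Z.

(K is a triangulation of the torus T^2.)

H_0 ≅ Z,  H_1 ≅ Z^2,  H_2 ≅ Z.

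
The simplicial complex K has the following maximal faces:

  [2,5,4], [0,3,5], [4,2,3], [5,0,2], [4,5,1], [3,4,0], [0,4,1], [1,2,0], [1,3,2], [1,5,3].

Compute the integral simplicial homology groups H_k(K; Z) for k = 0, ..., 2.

K has 6 vertices, 15 edges, 10 triangles.
rank ∂_0 = 0, rank ∂_1 = 5 ⇒ b_0 = 6 − 0 − 5 = 1; all invariant factors of ∂_1 are 1 so no torsion. So H_0 ≅ Z.
rank ∂_1 = 5, rank ∂_2 = 10 ⇒ b_1 = 15 − 5 − 10 = 0; ∂_2 has invariant factor(s) [2] giving torsion. So H_1 ≅ Z/2.
rank ∂_2 = 10, rank ∂_3 = 0 ⇒ b_2 = 10 − 10 − 0 = 0. So H_2 ≅ 0.

H_0 = Z,  H_1 = Z/2,  H_2 = 0.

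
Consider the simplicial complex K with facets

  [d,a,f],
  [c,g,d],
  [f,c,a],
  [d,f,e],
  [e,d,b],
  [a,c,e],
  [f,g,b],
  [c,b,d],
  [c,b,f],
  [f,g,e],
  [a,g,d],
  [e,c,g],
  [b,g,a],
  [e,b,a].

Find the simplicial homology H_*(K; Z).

H_0 ≅ Z,  H_1 ≅ Z^2,  H_2 ≅ Z.

Take the total order a < b < c < d < e < f < g on the vertex set. Then K (dimension 2) consists of the simplices:

  0-simplices (7): a, b, c, d, e, f, g
  1-simplices (21): ab, ac, ad, ae, af, ag, bc, bd, be, bf, bg, cd, ce, cf, cg, de, df, dg, ef, eg, fg
  2-simplices (14): abe, abg, ace, acf, adf, adg, bcd, bcf, bde, bfg, cdg, ceg, def, efg

so the chain groups are C_0 ≅ Z^7, C_1 ≅ Z^21, C_2 ≅ Z^14.

The boundary map ∂_1: C_1 → C_0 maps an edge to its endpoints' difference, ∂[p,q] = q − p.
This gives a 7×21 integer matrix of rank 6; reducing to Smith normal form yields diagonal entries (1,1,1,1,1,1).

∂_2: C_2 → C_1 acts by ∂[p,q,r] = [q,r] − [p,r] + [p,q]. For instance
  ∂bde = de − be + bd,
  ∂abg = bg − ag + ab.
The 21×14 boundary matrix has rank 13 and Smith normal form diag(1,1,1,1,1,1,1,1,1,1,1,1,1).

Computing H_k = (kernel of ∂_k) / (image of ∂_{k+1}):

  H_0: rank C_0 − rank ∂_1 = 7 − 6 = 1, and the invariant factors of ∂_1 are all 1, so H_0 = Z.
  H_1: rank ker ∂_1 − rank ∂_2 = (21 − 6) − 13 = 2, and the invariant factors of ∂_2 are all 1, so H_1 = Z^2.
  H_2: rank ker ∂_2 − rank ∂_3 = (14 − 13) − 0 = 1, and there is no ∂_3, so H_2 = Z.

As a check, the Euler characteristic is 7 − 21 + 14 = 0, which agrees with 1 − 2 + 1 = 0.
(K is a triangulation of the torus T^2.)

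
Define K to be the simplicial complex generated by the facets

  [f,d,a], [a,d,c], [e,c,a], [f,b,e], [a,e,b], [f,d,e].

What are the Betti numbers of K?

We work with the vertex ordering a < b < c < d < e < f. The simplices of K, each written with vertices in increasing order, are:

  0-simplices (6): a, b, c, d, e, f
  1-simplices (12): ab, ac, ad, ae, af, be, bf, cd, ce, de, df, ef
  2-simplices (6): abe, acd, ace, adf, bef, def

so the chain groups are C_0 ≅ Z^6, C_1 ≅ Z^12, C_2 ≅ Z^6.

∂_1: C_1 → C_0 maps an edge to its endpoints' difference, ∂[p,q] = q − p. For instance
  ∂ad = d − a.
The resulting 6×12 matrix has rank 5, and its Smith normal form has invariant factors (1,1,1,1,1).

The boundary map ∂_2: C_2 → C_1 maps a triangle to the signed sum of its edges. For instance
  ∂bef = ef − bf + be,
  ∂acd = cd − ad + ac.
This gives a 12×6 integer matrix of rank 6; reducing to Smith normal form yields diagonal entries (1,1,1,1,1,1).

Now H_k = ker ∂_k / im ∂_{k+1}, so:

  H_0: rank C_0 − rank ∂_1 = 6 − 5 = 1, and the invariant factors of ∂_1 are all 1, so H_0 ≅ Z.
  H_1: rank ker ∂_1 − rank ∂_2 = (12 − 5) − 6 = 1, and the invariant factors of ∂_2 are all 1, so H_1 ≅ Z.
  H_2: rank ker ∂_2 − rank ∂_3 = (6 − 6) − 0 = 0, and there is no ∂_3, so H_2 ≅ 0.

Hence the Betti numbers are b_0 = 1, b_1 = 1, b_2 = 0.

b_0 = 1, b_1 = 1, b_2 = 0.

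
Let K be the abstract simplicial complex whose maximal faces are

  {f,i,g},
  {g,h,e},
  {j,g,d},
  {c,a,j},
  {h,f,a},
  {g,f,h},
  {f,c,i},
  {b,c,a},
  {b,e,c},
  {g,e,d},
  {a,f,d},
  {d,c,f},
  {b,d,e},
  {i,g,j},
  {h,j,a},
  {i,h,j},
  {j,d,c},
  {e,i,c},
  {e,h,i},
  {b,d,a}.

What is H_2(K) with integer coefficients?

Fix the vertex order a < b < c < d < e < f < g < h < i < j and write every simplex with vertices in increasing order. Then dim K = 2 and the simplices of K are:

  0-simplices (10): a, b, c, d, e, f, g, h, i, j
  1-simplices (30): ab, ac, ad, af, ah, aj, bc, bd, be, cd, ce, cf, ci, cj, de, df, dg, dj, eg, eh, ei, fg, fh, fi, gh, gi, gj, hi, hj, ij
  2-simplices (20): abc, abd, acj, adf, afh, ahj, bce, bde, cdf, cdj, cei, cfi, deg, dgj, egh, ehi, fgh, fgi, gij, hij

giving chain groups C_0 ≅ Z^10, C_1 ≅ Z^30, C_2 ≅ Z^20.

The boundary map ∂_1: C_1 → C_0 sends each edge [p,q] (with p < q) to q − p.
The resulting 10×30 matrix has rank 9, and its Smith normal form has invariant factors (1,1,1,1,1,1,1,1,1).

∂_2: C_2 → C_1 acts by ∂[p,q,r] = [q,r] − [p,r] + [p,q]. For instance
  ∂cdj = dj − cj + cd,
  ∂bde = de − be + bd.
This gives a 30×20 integer matrix of rank 20; reducing to Smith normal form yields diagonal entries (1,1,1,1,1,1,1,1,1,1,1,1,1,1,1,1,1,1,1,2).

From H_k ≅ ker(∂_k) / im(∂_{k+1}) we obtain:

  H_2: rank ker ∂_2 − rank ∂_3 = (20 − 20) − 0 = 0, and there is no ∂_3, so H_2 = 0.

(K is a triangulation of the Klein bottle.)

H_2 = 0.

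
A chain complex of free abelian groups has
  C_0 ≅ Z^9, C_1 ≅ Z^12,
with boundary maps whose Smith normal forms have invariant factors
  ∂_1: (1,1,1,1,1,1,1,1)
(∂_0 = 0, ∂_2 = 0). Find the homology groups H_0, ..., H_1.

H_0: b_0 = 9 − 0 − 8 = 1; torsion from ∂_1 factors > 1: none. So H_0 ≅ Z.
H_1: b_1 = 12 − 8 − 0 = 4; torsion from ∂_2 factors > 1: none. So H_1 ≅ Z^4.

H_0 ≅ Z,  H_1 ≅ Z^4.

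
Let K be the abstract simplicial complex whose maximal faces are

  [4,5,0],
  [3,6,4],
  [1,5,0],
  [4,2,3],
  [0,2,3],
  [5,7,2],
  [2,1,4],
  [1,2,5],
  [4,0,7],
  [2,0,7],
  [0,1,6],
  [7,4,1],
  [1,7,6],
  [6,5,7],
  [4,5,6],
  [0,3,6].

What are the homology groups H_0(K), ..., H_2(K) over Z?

We work with the vertex ordering 0 < 1 < 2 < 3 < 4 < 5 < 6 < 7. The simplices of K, each written with vertices in increasing order, are:

  0-simplices (8): [0], [1], [2], [3], [4], [5], [6], [7]
  1-simplices (24): (24 of them)
  2-simplices (16): [0,1,5], [0,1,6], [0,2,3], [0,2,7], [0,3,6], [0,4,5], [0,4,7], [1,2,4], [1,2,5], [1,4,7], [1,6,7], [2,3,4], [2,5,7], [3,4,6], [4,5,6], [5,6,7]

so the chain groups are C_0 ≅ Z^8, C_1 ≅ Z^24, C_2 ≅ Z^16.

Boundary ∂_1: C_1 → C_0 sends each edge [p,q] (with p < q) to q − p. For instance
  ∂[4,7] = [7] − [4].
This gives a 8×24 integer matrix of rank 7; reducing to Smith normal form yields diagonal entries (1,1,1,1,1,1,1).

Boundary ∂_2: C_2 → C_1 acts by ∂[p,q,r] = [q,r] − [p,r] + [p,q]. For instance
  ∂[2,5,7] = [5,7] − [2,7] + [2,5],
  ∂[0,4,5] = [4,5] − [0,5] + [0,4].
As a 24×16 matrix over Z this has rank 15, with invariant factors (1,1,1,1,1,1,1,1,1,1,1,1,1,1,1).

From H_k ≅ ker(∂_k) / im(∂_{k+1}) we obtain:

  H_0: rank C_0 − rank ∂_1 = 8 − 7 = 1, and the invariant factors of ∂_1 are all 1, so H_0 = Z.
  H_1: rank ker ∂_1 − rank ∂_2 = (24 − 7) − 15 = 2, and the invariant factors of ∂_2 are all 1, so H_1 = Z^2.
  H_2: rank ker ∂_2 − rank ∂_3 = (16 − 15) − 0 = 1, and there is no ∂_3, so H_2 = Z.

H_0 = Z,  H_1 = Z^2,  H_2 = Z.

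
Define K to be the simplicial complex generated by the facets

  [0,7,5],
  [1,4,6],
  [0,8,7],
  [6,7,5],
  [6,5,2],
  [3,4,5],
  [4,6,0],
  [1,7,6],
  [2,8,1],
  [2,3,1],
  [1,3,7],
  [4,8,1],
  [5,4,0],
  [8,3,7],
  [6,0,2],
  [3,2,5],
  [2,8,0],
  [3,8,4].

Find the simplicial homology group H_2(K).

Take the total order 0 < 1 < 2 < 3 < 4 < 5 < 6 < 7 < 8 on the vertex set. Then K (dimension 2) consists of the simplices:

  0-simplices (9): [0], [1], [2], [3], [4], [5], [6], [7], [8]
  1-simplices (27): (27 of them)
  2-simplices (18): [0,2,6], [0,2,8], [0,4,5], [0,4,6], [0,5,7], [0,7,8], [1,2,3], [1,2,8], [1,3,7], [1,4,6], [1,4,8], [1,6,7], [2,3,5], [2,5,6], [3,4,5], [3,4,8], [3,7,8], [5,6,7]

so the chain groups are C_0 ≅ Z^9, C_1 ≅ Z^27, C_2 ≅ Z^18.

The boundary map ∂_1: C_1 → C_0 sends each edge [p,q] (with p < q) to q − p. For instance
  ∂[0,6] = [6] − [0].
As a 9×27 matrix over Z this has rank 8, with invariant factors (1,1,1,1,1,1,1,1).

∂_2: C_2 → C_1 sends each 2-simplex [p,q,r] to [q,r] − [p,r] + [p,q]. For instance
  ∂[5,6,7] = [6,7] − [5,7] + [5,6],
  ∂[0,4,6] = [4,6] − [0,6] + [0,4].
As a 27×18 matrix over Z this has rank 18, with invariant factors (1,1,1,1,1,1,1,1,1,1,1,1,1,1,1,1,1,2).

Computing H_k = (kernel of ∂_k) / (image of ∂_{k+1}):

  H_2: rank ker ∂_2 − rank ∂_3 = (18 − 18) − 0 = 0, and there is no ∂_3, so H_2 = 0.

H_2 ≅ 0.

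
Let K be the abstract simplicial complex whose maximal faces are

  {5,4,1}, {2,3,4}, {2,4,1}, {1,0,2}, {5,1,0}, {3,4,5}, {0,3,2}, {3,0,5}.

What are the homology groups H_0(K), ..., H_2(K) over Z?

Take the total order 0 < 1 < 2 < 3 < 4 < 5 on the vertex set. Then K (dimension 2) consists of the simplices:

  0-simplices (6): [0], [1], [2], [3], [4], [5]
  1-simplices (12): [0,1], [0,2], [0,3], [0,5], [1,2], [1,4], [1,5], [2,3], [2,4], [3,4], [3,5], [4,5]
  2-simplices (8): [0,1,2], [0,1,5], [0,2,3], [0,3,5], [1,2,4], [1,4,5], [2,3,4], [3,4,5]

Hence C_0 ≅ Z^6, C_1 ≅ Z^12, C_2 ≅ Z^8.

The boundary map ∂_1: C_1 → C_0 sends each edge [p,q] (with p < q) to q − p. For instance
  ∂[2,3] = [3] − [2].
As a 6×12 matrix over Z this has rank 5, with invariant factors (1,1,1,1,1).

The boundary map ∂_2: C_2 → C_1 acts by ∂[p,q,r] = [q,r] − [p,r] + [p,q]. For instance
  ∂[0,1,5] = [1,5] − [0,5] + [0,1],
  ∂[0,1,2] = [1,2] − [0,2] + [0,1].
The 12×8 boundary matrix has rank 7 and Smith normal form diag(1,1,1,1,1,1,1).

Computing H_k = (kernel of ∂_k) / (image of ∂_{k+1}):

  H_0: rank C_0 − rank ∂_1 = 6 − 5 = 1, and the invariant factors of ∂_1 are all 1, so H_0 = Z.
  H_1: rank ker ∂_1 − rank ∂_2 = (12 − 5) − 7 = 0, and the invariant factors of ∂_2 are all 1, so H_1 = 0.
  H_2: rank ker ∂_2 − rank ∂_3 = (8 − 7) − 0 = 1, and there is no ∂_3, so H_2 = Z.

H_0 = Z,  H_1 = 0,  H_2 = Z.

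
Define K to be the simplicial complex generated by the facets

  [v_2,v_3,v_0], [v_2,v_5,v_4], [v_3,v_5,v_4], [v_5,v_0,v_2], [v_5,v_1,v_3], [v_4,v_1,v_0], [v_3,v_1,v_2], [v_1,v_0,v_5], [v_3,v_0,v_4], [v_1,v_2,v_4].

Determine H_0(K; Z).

Fix the vertex order v_0 < v_1 < v_2 < v_3 < v_4 < v_5 and write every simplex with vertices in increasing order. Then dim K = 2 and the simplices of K are:

  0-simplices (6): [v_0], [v_1], [v_2], [v_3], [v_4], [v_5]
  1-simplices (15): (15 of them)
  2-simplices (10): [v_0,v_1,v_4], [v_0,v_1,v_5], [v_0,v_2,v_3], [v_0,v_2,v_5], [v_0,v_3,v_4], [v_1,v_2,v_3], [v_1,v_2,v_4], [v_1,v_3,v_5], [v_2,v_4,v_5], [v_3,v_4,v_5]

giving chain groups C_0 ≅ Z^6, C_1 ≅ Z^15, C_2 ≅ Z^10.

The boundary map ∂_1: C_1 → C_0 is given by ∂[p,q] = [q] − [p]. For instance
  ∂[v_2,v_5] = [v_5] − [v_2].
The 6×15 boundary matrix has rank 5 and Smith normal form diag(1,1,1,1,1).

The boundary map ∂_2: C_2 → C_1 sends each 2-simplex [p,q,r] to [q,r] − [p,r] + [p,q]. For instance
  ∂[v_0,v_1,v_5] = [v_1,v_5] − [v_0,v_5] + [v_0,v_1],
  ∂[v_0,v_1,v_4] = [v_1,v_4] − [v_0,v_4] + [v_0,v_1].
This gives a 15×10 integer matrix of rank 10; reducing to Smith normal form yields diagonal entries (1,1,1,1,1,1,1,1,1,2).

Now H_k = ker ∂_k / im ∂_{k+1}, so:

  H_0: rank C_0 − rank ∂_1 = 6 − 5 = 1, and the invariant factors of ∂_1 are all 1, so H_0 = Z.

H_0 = Z.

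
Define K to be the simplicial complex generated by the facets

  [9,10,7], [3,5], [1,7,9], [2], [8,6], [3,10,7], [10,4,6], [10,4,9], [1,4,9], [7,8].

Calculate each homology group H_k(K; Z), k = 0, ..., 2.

Fix the vertex order 1 < 2 < 3 < 4 < 5 < 6 < 7 < 8 < 9 < 10 and write every simplex with vertices in increasing order. Then dim K = 2 and the simplices of K are:

  0-simplices (10): [1], [2], [3], [4], [5], [6], [7], [8], [9], [10]
  1-simplices (15): [1,4], [1,7], [1,9], [3,5], [3,7], [3,10], [4,6], [4,9], [4,10], [6,8], [6,10], [7,8], [7,9], [7,10], [9,10]
  2-simplices (6): [1,4,9], [1,7,9], [3,7,10], [4,6,10], [4,9,10], [7,9,10]

giving chain groups C_0 ≅ Z^10, C_1 ≅ Z^15, C_2 ≅ Z^6.

∂_1: C_1 → C_0 sends each edge [p,q] (with p < q) to q − p. For instance
  ∂[3,10] = [10] − [3].
As a 10×15 matrix over Z this has rank 8, with invariant factors (1,1,1,1,1,1,1,1).

Boundary ∂_2: C_2 → C_1 sends each 2-simplex [p,q,r] to [q,r] − [p,r] + [p,q]. For instance
  ∂[7,9,10] = [9,10] − [7,10] + [7,9],
  ∂[4,6,10] = [6,10] − [4,10] + [4,6].
The 15×6 boundary matrix has rank 6 and Smith normal form diag(1,1,1,1,1,1).

From H_k ≅ ker(∂_k) / im(∂_{k+1}) we obtain:

  H_0: rank C_0 − rank ∂_1 = 10 − 8 = 2, and the invariant factors of ∂_1 are all 1, so H_0 = Z^2.
  H_1: rank ker ∂_1 − rank ∂_2 = (15 − 8) − 6 = 1, and the invariant factors of ∂_2 are all 1, so H_1 = Z.
  H_2: rank ker ∂_2 − rank ∂_3 = (6 − 6) − 0 = 0, and there is no ∂_3, so H_2 = 0.

As a check, the Euler characteristic is 10 − 15 + 6 = 1, which agrees with 2 − 1 + 0 = 1.

H_0 ≅ Z^2,  H_1 ≅ Z,  H_2 = 0.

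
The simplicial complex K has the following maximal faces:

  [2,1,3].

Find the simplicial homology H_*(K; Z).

We work with the vertex ordering 1 < 2 < 3. The simplices of K, each written with vertices in increasing order, are:

  0-simplices (3): [1], [2], [3]
  1-simplices (3): [1,2], [1,3], [2,3]
  2-simplices (1): [1,2,3]

so the chain groups are C_0 ≅ Z^3, C_1 ≅ Z^3, C_2 ≅ Z^1.

The boundary map ∂_1: C_1 → C_0 sends each edge [p,q] (with p < q) to q − p. For instance
  ∂[2,3] = [3] − [2].
The resulting 3×3 matrix has rank 2, and its Smith normal form has invariant factors (1,1).

∂_2: C_2 → C_1 sends each 2-simplex [p,q,r] to [q,r] − [p,r] + [p,q]. For instance
  ∂[1,2,3] = [2,3] − [1,3] + [1,2].
The 3×1 boundary matrix has rank 1 and Smith normal form diag(1).

Computing H_k = (kernel of ∂_k) / (image of ∂_{k+1}):

  H_0: rank C_0 − rank ∂_1 = 3 − 2 = 1, and the invariant factors of ∂_1 are all 1, so H_0 ≅ Z.
  H_1: rank ker ∂_1 − rank ∂_2 = (3 − 2) − 1 = 0, and the invariant factors of ∂_2 are all 1, so H_1 ≅ 0.
  H_2: rank ker ∂_2 − rank ∂_3 = (1 − 1) − 0 = 0, and there is no ∂_3, so H_2 ≅ 0.

(K is a triangulation of the 2-simplex.)

H_0 = Z,  H_1 = 0,  H_2 = 0.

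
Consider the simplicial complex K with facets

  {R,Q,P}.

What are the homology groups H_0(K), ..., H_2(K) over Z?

H_0 = Z,  H_1 = 0,  H_2 = 0.

Take the total order P < Q < R on the vertex set. Then K (dimension 2) consists of the simplices:

  0-simplices (3): P, Q, R
  1-simplices (3): PQ, PR, QR
  2-simplices (1): PQR

giving chain groups C_0 ≅ Z^3, C_1 ≅ Z^3, C_2 ≅ Z^1.

Boundary ∂_1: C_1 → C_0 maps an edge to its endpoints' difference, ∂[p,q] = q − p. For instance
  ∂PQ = Q − P.
The 3×3 boundary matrix has rank 2 and Smith normal form diag(1,1).

The boundary map ∂_2: C_2 → C_1 acts by ∂[p,q,r] = [q,r] − [p,r] + [p,q]. For instance
  ∂PQR = QR − PR + PQ.
As a 3×1 matrix over Z this has rank 1, with invariant factors (1).

Reading off H_k = ker ∂_k / im ∂_{k+1}:

  H_0: rank C_0 − rank ∂_1 = 3 − 2 = 1, and the invariant factors of ∂_1 are all 1, so H_0 = Z.
  H_1: rank ker ∂_1 − rank ∂_2 = (3 − 2) − 1 = 0, and the invariant factors of ∂_2 are all 1, so H_1 = 0.
  H_2: rank ker ∂_2 − rank ∂_3 = (1 − 1) − 0 = 0, and there is no ∂_3, so H_2 = 0.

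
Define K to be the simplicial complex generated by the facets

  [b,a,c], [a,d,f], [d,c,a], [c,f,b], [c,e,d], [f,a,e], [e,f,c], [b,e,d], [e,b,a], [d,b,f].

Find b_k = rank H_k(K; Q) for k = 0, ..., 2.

b_0 = 1, b_1 = 0, b_2 = 0.

Take the total order a < b < c < d < e < f on the vertex set. Then K (dimension 2) consists of the simplices:

  0-simplices (6): a, b, c, d, e, f
  1-simplices (15): ab, ac, ad, ae, af, bc, bd, be, bf, cd, ce, cf, de, df, ef
  2-simplices (10): abc, abe, acd, adf, aef, bcf, bde, bdf, cde, cef

giving chain groups C_0 ≅ Z^6, C_1 ≅ Z^15, C_2 ≅ Z^10.

∂_1: C_1 → C_0 sends each edge [p,q] (with p < q) to q − p.
The 6×15 boundary matrix has rank 5 and Smith normal form diag(1,1,1,1,1).

Boundary ∂_2: C_2 → C_1 acts by ∂[p,q,r] = [q,r] − [p,r] + [p,q]. For instance
  ∂bcf = cf − bf + bc,
  ∂abc = bc − ac + ab.
The resulting 15×10 matrix has rank 10, and its Smith normal form has invariant factors (1,1,1,1,1,1,1,1,1,2).

From H_k ≅ ker(∂_k) / im(∂_{k+1}) we obtain:

  H_0: rank C_0 − rank ∂_1 = 6 − 5 = 1, and the invariant factors of ∂_1 are all 1, so H_0 ≅ Z.
  H_1: rank ker ∂_1 − rank ∂_2 = (15 − 5) − 10 = 0, and ∂_2 has invariant factor 2 > 1, so H_1 ≅ Z_2.
  H_2: rank ker ∂_2 − rank ∂_3 = (10 − 10) − 0 = 0, and there is no ∂_3, so H_2 ≅ 0.

Hence the Betti numbers are b_0 = 1, b_1 = 0, b_2 = 0.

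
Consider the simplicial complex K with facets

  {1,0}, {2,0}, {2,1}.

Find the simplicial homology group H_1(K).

H_1 ≅ Z.

K has 3 vertices, 3 edges.
rank ∂_1 = 2, rank ∂_2 = 0 ⇒ b_1 = 3 − 2 − 0 = 1. So H_1 ≅ Z.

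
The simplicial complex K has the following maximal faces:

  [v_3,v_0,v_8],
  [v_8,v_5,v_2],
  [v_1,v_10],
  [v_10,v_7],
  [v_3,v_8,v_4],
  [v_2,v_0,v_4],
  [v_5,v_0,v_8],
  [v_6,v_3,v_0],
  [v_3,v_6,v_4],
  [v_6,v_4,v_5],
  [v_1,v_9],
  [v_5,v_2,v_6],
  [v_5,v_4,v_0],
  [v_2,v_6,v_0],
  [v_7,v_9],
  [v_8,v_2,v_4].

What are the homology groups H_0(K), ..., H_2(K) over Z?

Fix the vertex order v_0 < v_1 < v_2 < v_3 < v_4 < v_5 < v_6 < v_7 < v_8 < v_9 < v_10 and write every simplex with vertices in increasing order. Then dim K = 2 and the simplices of K are:

  0-simplices (11): [v_0], [v_1], [v_2], [v_3], [v_4], [v_5], [v_6], [v_7], [v_8], [v_9], [v_10]
  1-simplices (22): (22 of them)
  2-simplices (12): (12 of them)

so the chain groups are C_0 ≅ Z^11, C_1 ≅ Z^22, C_2 ≅ Z^12.

∂_1: C_1 → C_0 sends each edge [p,q] (with p < q) to q − p. For instance
  ∂[v_7,v_10] = [v_10] − [v_7].
As a 11×22 matrix over Z this has rank 9, with invariant factors (1,1,1,1,1,1,1,1,1).

∂_2: C_2 → C_1 maps a triangle to the signed sum of its edges. For instance
  ∂[v_2,v_5,v_6] = [v_5,v_6] − [v_2,v_6] + [v_2,v_5],
  ∂[v_0,v_2,v_4] = [v_2,v_4] − [v_0,v_4] + [v_0,v_2].
The 22×12 boundary matrix has rank 12 and Smith normal form diag(1,1,1,1,1,1,1,1,1,1,1,2).

Now H_k = ker ∂_k / im ∂_{k+1}, so:

  H_0: rank C_0 − rank ∂_1 = 11 − 9 = 2, and the invariant factors of ∂_1 are all 1, so H_0 = Z^2.
  H_1: rank ker ∂_1 − rank ∂_2 = (22 − 9) − 12 = 1, and ∂_2 has invariant factor 2 > 1, so H_1 = Z ⊕ Z/2.
  H_2: rank ker ∂_2 − rank ∂_3 = (12 − 12) − 0 = 0, and there is no ∂_3, so H_2 = 0.

As a check, the Euler characteristic is 11 − 22 + 12 = 1, which agrees with 2 − 1 + 0 = 1.

H_0 = Z^2,  H_1 = Z ⊕ Z/2,  H_2 = 0.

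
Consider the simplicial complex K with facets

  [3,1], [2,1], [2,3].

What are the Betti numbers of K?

We work with the vertex ordering 1 < 2 < 3. The simplices of K, each written with vertices in increasing order, are:

  0-simplices (3): [1], [2], [3]
  1-simplices (3): [1,2], [1,3], [2,3]

so the chain groups are C_0 ≅ Z^3, C_1 ≅ Z^3.

Boundary ∂_1: C_1 → C_0 sends each edge [p,q] (with p < q) to q − p. For instance
  ∂[1,2] = [2] − [1].
As a 3×3 matrix over Z this has rank 2, with invariant factors (1,1).

Computing H_k = (kernel of ∂_k) / (image of ∂_{k+1}):

  H_0: rank C_0 − rank ∂_1 = 3 − 2 = 1, and the invariant factors of ∂_1 are all 1, so H_0 ≅ Z.
  H_1: rank ker ∂_1 − rank ∂_2 = (3 − 2) − 0 = 1, and there is no ∂_2, so H_1 ≅ Z.

Hence the Betti numbers are b_0 = 1, b_1 = 1.

b_0 = 1, b_1 = 1.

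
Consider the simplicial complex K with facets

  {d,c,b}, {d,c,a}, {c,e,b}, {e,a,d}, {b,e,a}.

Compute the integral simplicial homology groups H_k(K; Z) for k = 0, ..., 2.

K has 5 vertices, 10 edges, 5 triangles.
rank ∂_0 = 0, rank ∂_1 = 4 ⇒ b_0 = 5 − 0 − 4 = 1; all invariant factors of ∂_1 are 1 so no torsion. So H_0 ≅ Z.
rank ∂_1 = 4, rank ∂_2 = 5 ⇒ b_1 = 10 − 4 − 5 = 1; all invariant factors of ∂_2 are 1 so no torsion. So H_1 ≅ Z.
rank ∂_2 = 5, rank ∂_3 = 0 ⇒ b_2 = 5 − 5 − 0 = 0. So H_2 ≅ 0.

H_0 ≅ Z,  H_1 ≅ Z,  H_2 = 0.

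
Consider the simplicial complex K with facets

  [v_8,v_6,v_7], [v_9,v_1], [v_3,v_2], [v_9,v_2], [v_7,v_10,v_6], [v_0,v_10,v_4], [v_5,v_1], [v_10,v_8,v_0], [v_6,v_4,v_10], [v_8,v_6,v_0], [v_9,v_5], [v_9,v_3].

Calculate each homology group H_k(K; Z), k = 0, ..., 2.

H_0 = Z^2,  H_1 = Z^3,  H_2 = 0.

We work with the vertex ordering v_0 < v_1 < v_2 < v_3 < v_4 < v_5 < v_6 < v_7 < v_8 < v_9 < v_10. The simplices of K, each written with vertices in increasing order, are:

  0-simplices (11): [v_0], [v_1], [v_2], [v_3], [v_4], [v_5], [v_6], [v_7], [v_8], [v_9], [v_10]
  1-simplices (18): (18 of them)
  2-simplices (6): [v_0,v_4,v_10], [v_0,v_6,v_8], [v_0,v_8,v_10], [v_4,v_6,v_10], [v_6,v_7,v_8], [v_6,v_7,v_10]

Hence C_0 ≅ Z^11, C_1 ≅ Z^18, C_2 ≅ Z^6.

The boundary map ∂_1: C_1 → C_0 sends each edge [p,q] (with p < q) to q − p.
The resulting 11×18 matrix has rank 9, and its Smith normal form has invariant factors (1,1,1,1,1,1,1,1,1).

∂_2: C_2 → C_1 acts by ∂[p,q,r] = [q,r] − [p,r] + [p,q]. For instance
  ∂[v_0,v_4,v_10] = [v_4,v_10] − [v_0,v_10] + [v_0,v_4],
  ∂[v_6,v_7,v_8] = [v_7,v_8] − [v_6,v_8] + [v_6,v_7].
The resulting 18×6 matrix has rank 6, and its Smith normal form has invariant factors (1,1,1,1,1,1).

Reading off H_k = ker ∂_k / im ∂_{k+1}:

  H_0: rank C_0 − rank ∂_1 = 11 − 9 = 2, and the invariant factors of ∂_1 are all 1, so H_0 ≅ Z^2.
  H_1: rank ker ∂_1 − rank ∂_2 = (18 − 9) − 6 = 3, and the invariant factors of ∂_2 are all 1, so H_1 ≅ Z^3.
  H_2: rank ker ∂_2 − rank ∂_3 = (6 − 6) − 0 = 0, and there is no ∂_3, so H_2 ≅ 0.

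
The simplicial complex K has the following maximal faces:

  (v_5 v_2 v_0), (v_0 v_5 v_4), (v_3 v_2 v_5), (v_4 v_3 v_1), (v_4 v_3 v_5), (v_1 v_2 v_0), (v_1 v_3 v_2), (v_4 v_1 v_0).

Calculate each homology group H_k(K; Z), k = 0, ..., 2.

H_0 = Z,  H_1 = 0,  H_2 = Z.

Order the vertices as v_0 < v_1 < v_2 < v_3 < v_4 < v_5. Listing each simplex with vertices in this order, K has dimension 2 with simplices:

  0-simplices (6): [v_0], [v_1], [v_2], [v_3], [v_4], [v_5]
  1-simplices (12): [v_0,v_1], [v_0,v_2], [v_0,v_4], [v_0,v_5], [v_1,v_2], [v_1,v_3], [v_1,v_4], [v_2,v_3], [v_2,v_5], [v_3,v_4], [v_3,v_5], [v_4,v_5]
  2-simplices (8): [v_0,v_1,v_2], [v_0,v_1,v_4], [v_0,v_2,v_5], [v_0,v_4,v_5], [v_1,v_2,v_3], [v_1,v_3,v_4], [v_2,v_3,v_5], [v_3,v_4,v_5]

Hence C_0 ≅ Z^6, C_1 ≅ Z^12, C_2 ≅ Z^8.

Boundary ∂_1: C_1 → C_0 sends each edge [p,q] (with p < q) to q − p. For instance
  ∂[v_1,v_3] = [v_3] − [v_1].
The resulting 6×12 matrix has rank 5, and its Smith normal form has invariant factors (1,1,1,1,1).

∂_2: C_2 → C_1 sends each 2-simplex [p,q,r] to [q,r] − [p,r] + [p,q]. For instance
  ∂[v_0,v_1,v_4] = [v_1,v_4] − [v_0,v_4] + [v_0,v_1],
  ∂[v_1,v_3,v_4] = [v_3,v_4] − [v_1,v_4] + [v_1,v_3].
This gives a 12×8 integer matrix of rank 7; reducing to Smith normal form yields diagonal entries (1,1,1,1,1,1,1).

Now H_k = ker ∂_k / im ∂_{k+1}, so:

  H_0: rank C_0 − rank ∂_1 = 6 − 5 = 1, and the invariant factors of ∂_1 are all 1, so H_0 ≅ Z.
  H_1: rank ker ∂_1 − rank ∂_2 = (12 − 5) − 7 = 0, and the invariant factors of ∂_2 are all 1, so H_1 ≅ 0.
  H_2: rank ker ∂_2 − rank ∂_3 = (8 − 7) − 0 = 1, and there is no ∂_3, so H_2 ≅ Z.

(K is a triangulation of the 2-sphere S^2.)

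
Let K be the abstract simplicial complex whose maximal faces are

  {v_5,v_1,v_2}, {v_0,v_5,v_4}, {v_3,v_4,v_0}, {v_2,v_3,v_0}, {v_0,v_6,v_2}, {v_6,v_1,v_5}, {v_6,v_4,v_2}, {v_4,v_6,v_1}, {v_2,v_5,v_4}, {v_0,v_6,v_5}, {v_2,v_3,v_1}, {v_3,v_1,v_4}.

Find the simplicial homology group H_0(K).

K has 7 vertices, 18 edges, 12 triangles.
rank ∂_0 = 0, rank ∂_1 = 6 ⇒ b_0 = 7 − 0 − 6 = 1; all invariant factors of ∂_1 are 1 so no torsion. So H_0 = Z.

H_0 = Z.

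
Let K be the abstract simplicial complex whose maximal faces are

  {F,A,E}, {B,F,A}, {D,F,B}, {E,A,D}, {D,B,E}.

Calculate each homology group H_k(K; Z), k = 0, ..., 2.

Fix the vertex order A < B < D < E < F and write every simplex with vertices in increasing order. Then dim K = 2 and the simplices of K are:

  0-simplices (5): A, B, D, E, F
  1-simplices (10): AB, AD, AE, AF, BD, BE, BF, DE, DF, EF
  2-simplices (5): ABF, ADE, AEF, BDE, BDF

so the chain groups are C_0 ≅ Z^5, C_1 ≅ Z^10, C_2 ≅ Z^5.

Boundary ∂_1: C_1 → C_0 is given by ∂[p,q] = [q] − [p]. For instance
  ∂AE = E − A.
The resulting 5×10 matrix has rank 4, and its Smith normal form has invariant factors (1,1,1,1).

Boundary ∂_2: C_2 → C_1 sends each 2-simplex [p,q,r] to [q,r] − [p,r] + [p,q]. For instance
  ∂ADE = DE − AE + AD,
  ∂BDF = DF − BF + BD.
The resulting 10×5 matrix has rank 5, and its Smith normal form has invariant factors (1,1,1,1,1).

Now H_k = ker ∂_k / im ∂_{k+1}, so:

  H_0: rank C_0 − rank ∂_1 = 5 − 4 = 1, and the invariant factors of ∂_1 are all 1, so H_0 ≅ Z.
  H_1: rank ker ∂_1 − rank ∂_2 = (10 − 4) − 5 = 1, and the invariant factors of ∂_2 are all 1, so H_1 ≅ Z.
  H_2: rank ker ∂_2 − rank ∂_3 = (5 − 5) − 0 = 0, and there is no ∂_3, so H_2 ≅ 0.

As a check, the Euler characteristic is 5 − 10 + 5 = 0, which agrees with 1 − 1 + 0 = 0.
(K is a triangulation of the Möbius band.)

H_0 ≅ Z,  H_1 ≅ Z,  H_2 = 0.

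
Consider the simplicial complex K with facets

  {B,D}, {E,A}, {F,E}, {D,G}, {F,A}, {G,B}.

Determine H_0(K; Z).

H_0 = Z^2.

K has 6 vertices, 6 edges.
rank ∂_0 = 0, rank ∂_1 = 4 ⇒ b_0 = 6 − 0 − 4 = 2; all invariant factors of ∂_1 are 1 so no torsion. So H_0 ≅ Z^2.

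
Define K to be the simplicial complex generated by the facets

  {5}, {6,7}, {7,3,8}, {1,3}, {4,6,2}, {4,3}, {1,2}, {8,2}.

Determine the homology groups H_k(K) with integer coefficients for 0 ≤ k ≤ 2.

Take the total order 1 < 2 < 3 < 4 < 5 < 6 < 7 < 8 on the vertex set. Then K (dimension 2) consists of the simplices:

  0-simplices (8): [1], [2], [3], [4], [5], [6], [7], [8]
  1-simplices (11): [1,2], [1,3], [2,4], [2,6], [2,8], [3,4], [3,7], [3,8], [4,6], [6,7], [7,8]
  2-simplices (2): [2,4,6], [3,7,8]

Hence C_0 ≅ Z^8, C_1 ≅ Z^11, C_2 ≅ Z^2.

The boundary map ∂_1: C_1 → C_0 is given by ∂[p,q] = [q] − [p]. For instance
  ∂[2,8] = [8] − [2].
The 8×11 boundary matrix has rank 6 and Smith normal form diag(1,1,1,1,1,1).

∂_2: C_2 → C_1 acts by ∂[p,q,r] = [q,r] − [p,r] + [p,q]. For instance
  ∂[3,7,8] = [7,8] − [3,8] + [3,7],
  ∂[2,4,6] = [4,6] − [2,6] + [2,4].
The 11×2 boundary matrix has rank 2 and Smith normal form diag(1,1).

From H_k ≅ ker(∂_k) / im(∂_{k+1}) we obtain:

  H_0: rank C_0 − rank ∂_1 = 8 − 6 = 2, and the invariant factors of ∂_1 are all 1, so H_0 ≅ Z^2.
  H_1: rank ker ∂_1 − rank ∂_2 = (11 − 6) − 2 = 3, and the invariant factors of ∂_2 are all 1, so H_1 ≅ Z^3.
  H_2: rank ker ∂_2 − rank ∂_3 = (2 − 2) − 0 = 0, and there is no ∂_3, so H_2 ≅ 0.

H_0 ≅ Z^2,  H_1 ≅ Z^3,  H_2 = 0.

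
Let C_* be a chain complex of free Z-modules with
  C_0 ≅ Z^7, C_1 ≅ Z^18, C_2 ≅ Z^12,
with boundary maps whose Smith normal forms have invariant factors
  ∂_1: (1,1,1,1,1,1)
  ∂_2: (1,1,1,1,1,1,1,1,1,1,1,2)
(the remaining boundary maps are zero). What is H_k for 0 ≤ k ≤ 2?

H_0 = Z,  H_1 = Z/2,  H_2 = 0.

H_0: b_0 = 7 − 0 − 6 = 1; torsion from ∂_1 factors > 1: none. So H_0 = Z.
H_1: b_1 = 18 − 6 − 12 = 0; torsion from ∂_2 factors > 1: [2]. So H_1 = Z/2.
H_2: b_2 = 12 − 12 − 0 = 0; torsion from ∂_3 factors > 1: none. So H_2 = 0.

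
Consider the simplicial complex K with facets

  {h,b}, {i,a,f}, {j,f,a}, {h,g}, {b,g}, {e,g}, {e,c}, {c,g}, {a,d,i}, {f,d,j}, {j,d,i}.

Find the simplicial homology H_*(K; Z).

Order the vertices as a < b < c < d < e < f < g < h < i < j. Listing each simplex with vertices in this order, K has dimension 2 with simplices:

  0-simplices (10): a, b, c, d, e, f, g, h, i, j
  1-simplices (16): ad, af, ai, aj, bg, bh, ce, cg, df, di, dj, eg, fi, fj, gh, ij
  2-simplices (5): adi, afi, afj, dfj, dij

Hence C_0 ≅ Z^10, C_1 ≅ Z^16, C_2 ≅ Z^5.

The boundary map ∂_1: C_1 → C_0 is given by ∂[p,q] = [q] − [p]. For instance
  ∂fj = j − f.
As a 10×16 matrix over Z this has rank 8, with invariant factors (1,1,1,1,1,1,1,1).

∂_2: C_2 → C_1 maps a triangle to the signed sum of its edges. For instance
  ∂afj = fj − aj + af,
  ∂afi = fi − ai + af.
The 16×5 boundary matrix has rank 5 and Smith normal form diag(1,1,1,1,1).

Now H_k = ker ∂_k / im ∂_{k+1}, so:

  H_0: rank C_0 − rank ∂_1 = 10 − 8 = 2, and the invariant factors of ∂_1 are all 1, so H_0 ≅ Z^2.
  H_1: rank ker ∂_1 − rank ∂_2 = (16 − 8) − 5 = 3, and the invariant factors of ∂_2 are all 1, so H_1 ≅ Z^3.
  H_2: rank ker ∂_2 − rank ∂_3 = (5 − 5) − 0 = 0, and there is no ∂_3, so H_2 ≅ 0.

H_0 ≅ Z^2,  H_1 ≅ Z^3,  H_2 = 0.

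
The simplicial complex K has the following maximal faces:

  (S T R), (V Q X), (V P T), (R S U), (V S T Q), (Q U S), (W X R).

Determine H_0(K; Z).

K has 9 vertices, 18 edges, 10 triangles, 1 3-simplex.
rank ∂_0 = 0, rank ∂_1 = 8 ⇒ b_0 = 9 − 0 − 8 = 1; all invariant factors of ∂_1 are 1 so no torsion. So H_0 = Z.

H_0 = Z.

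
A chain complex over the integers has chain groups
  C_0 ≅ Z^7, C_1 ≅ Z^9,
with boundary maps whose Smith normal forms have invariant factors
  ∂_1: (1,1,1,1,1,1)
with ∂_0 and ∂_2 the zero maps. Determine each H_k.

H_0: b_0 = 7 − 0 − 6 = 1; torsion from ∂_1 factors > 1: none. So H_0 = Z.
H_1: b_1 = 9 − 6 − 0 = 3; torsion from ∂_2 factors > 1: none. So H_1 = Z^3.

H_0 = Z,  H_1 = Z^3.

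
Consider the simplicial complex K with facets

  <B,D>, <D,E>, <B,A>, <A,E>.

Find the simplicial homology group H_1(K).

We work with the vertex ordering A < B < D < E. The simplices of K, each written with vertices in increasing order, are:

  0-simplices (4): A, B, D, E
  1-simplices (4): AB, AE, BD, DE

giving chain groups C_0 ≅ Z^4, C_1 ≅ Z^4.

The boundary map ∂_1: C_1 → C_0 is given by ∂[p,q] = [q] − [p]. For instance
  ∂AB = B − A.
This gives a 4×4 integer matrix of rank 3; reducing to Smith normal form yields diagonal entries (1,1,1).

Now H_k = ker ∂_k / im ∂_{k+1}, so:

  H_1: rank ker ∂_1 − rank ∂_2 = (4 − 3) − 0 = 1, and there is no ∂_2, so H_1 ≅ Z.

H_1 ≅ Z.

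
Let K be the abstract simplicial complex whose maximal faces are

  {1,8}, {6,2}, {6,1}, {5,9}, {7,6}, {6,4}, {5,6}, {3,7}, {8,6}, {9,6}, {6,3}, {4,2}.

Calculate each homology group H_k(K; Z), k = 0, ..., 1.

H_0 ≅ Z,  H_1 ≅ Z^4.

Take the total order 1 < 2 < 3 < 4 < 5 < 6 < 7 < 8 < 9 on the vertex set. Then K (dimension 1) consists of the simplices:

  0-simplices (9): [1], [2], [3], [4], [5], [6], [7], [8], [9]
  1-simplices (12): [1,6], [1,8], [2,4], [2,6], [3,6], [3,7], [4,6], [5,6], [5,9], [6,7], [6,8], [6,9]

giving chain groups C_0 ≅ Z^9, C_1 ≅ Z^12.

∂_1: C_1 → C_0 maps an edge to its endpoints' difference, ∂[p,q] = q − p. For instance
  ∂[1,6] = [6] − [1].
The resulting 9×12 matrix has rank 8, and its Smith normal form has invariant factors (1,1,1,1,1,1,1,1).

From H_k ≅ ker(∂_k) / im(∂_{k+1}) we obtain:

  H_0: rank C_0 − rank ∂_1 = 9 − 8 = 1, and the invariant factors of ∂_1 are all 1, so H_0 = Z.
  H_1: rank ker ∂_1 − rank ∂_2 = (12 − 8) − 0 = 4, and there is no ∂_2, so H_1 = Z^4.

As a check, the Euler characteristic is 9 − 12 = -3, which agrees with 1 − 4 = -3.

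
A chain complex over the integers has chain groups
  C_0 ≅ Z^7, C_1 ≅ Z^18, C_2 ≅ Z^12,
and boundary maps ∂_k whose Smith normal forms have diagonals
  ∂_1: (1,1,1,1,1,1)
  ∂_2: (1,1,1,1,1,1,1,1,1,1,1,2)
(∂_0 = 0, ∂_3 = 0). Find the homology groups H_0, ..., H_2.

H_0 ≅ Z,  H_1 ≅ Z/2,  H_2 = 0.

H_0: b_0 = 7 − 0 − 6 = 1; torsion from ∂_1 factors > 1: none. So H_0 ≅ Z.
H_1: b_1 = 18 − 6 − 12 = 0; torsion from ∂_2 factors > 1: [2]. So H_1 ≅ Z/2.
H_2: b_2 = 12 − 12 − 0 = 0; torsion from ∂_3 factors > 1: none. So H_2 ≅ 0.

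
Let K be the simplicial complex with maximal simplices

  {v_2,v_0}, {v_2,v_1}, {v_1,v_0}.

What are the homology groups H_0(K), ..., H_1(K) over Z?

H_0 ≅ Z,  H_1 ≅ Z.

We work with the vertex ordering v_0 < v_1 < v_2. The simplices of K, each written with vertices in increasing order, are:

  0-simplices (3): [v_0], [v_1], [v_2]
  1-simplices (3): [v_0,v_1], [v_0,v_2], [v_1,v_2]

giving chain groups C_0 ≅ Z^3, C_1 ≅ Z^3.

Boundary ∂_1: C_1 → C_0 is given by ∂[p,q] = [q] − [p].
The 3×3 boundary matrix has rank 2 and Smith normal form diag(1,1).

Now H_k = ker ∂_k / im ∂_{k+1}, so:

  H_0: rank C_0 − rank ∂_1 = 3 − 2 = 1, and the invariant factors of ∂_1 are all 1, so H_0 = Z.
  H_1: rank ker ∂_1 − rank ∂_2 = (3 − 2) − 0 = 1, and there is no ∂_2, so H_1 = Z.

As a check, the Euler characteristic is 3 − 3 = 0, which agrees with 1 − 1 = 0.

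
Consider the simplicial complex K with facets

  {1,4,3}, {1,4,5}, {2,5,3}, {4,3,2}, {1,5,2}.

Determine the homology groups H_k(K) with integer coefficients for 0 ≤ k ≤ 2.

H_0 ≅ Z,  H_1 ≅ Z,  H_2 = 0.

We work with the vertex ordering 1 < 2 < 3 < 4 < 5. The simplices of K, each written with vertices in increasing order, are:

  0-simplices (5): [1], [2], [3], [4], [5]
  1-simplices (10): [1,2], [1,3], [1,4], [1,5], [2,3], [2,4], [2,5], [3,4], [3,5], [4,5]
  2-simplices (5): [1,2,5], [1,3,4], [1,4,5], [2,3,4], [2,3,5]

so the chain groups are C_0 ≅ Z^5, C_1 ≅ Z^10, C_2 ≅ Z^5.

∂_1: C_1 → C_0 maps an edge to its endpoints' difference, ∂[p,q] = q − p.
The 5×10 boundary matrix has rank 4 and Smith normal form diag(1,1,1,1).

∂_2: C_2 → C_1 maps a triangle to the signed sum of its edges. For instance
  ∂[1,3,4] = [3,4] − [1,4] + [1,3],
  ∂[2,3,4] = [3,4] − [2,4] + [2,3].
The 10×5 boundary matrix has rank 5 and Smith normal form diag(1,1,1,1,1).

Reading off H_k = ker ∂_k / im ∂_{k+1}:

  H_0: rank C_0 − rank ∂_1 = 5 − 4 = 1, and the invariant factors of ∂_1 are all 1, so H_0 = Z.
  H_1: rank ker ∂_1 − rank ∂_2 = (10 − 4) − 5 = 1, and the invariant factors of ∂_2 are all 1, so H_1 = Z.
  H_2: rank ker ∂_2 − rank ∂_3 = (5 − 5) − 0 = 0, and there is no ∂_3, so H_2 = 0.

As a check, the Euler characteristic is 5 − 10 + 5 = 0, which agrees with 1 − 1 + 0 = 0.
(K is a triangulation of the Möbius band.)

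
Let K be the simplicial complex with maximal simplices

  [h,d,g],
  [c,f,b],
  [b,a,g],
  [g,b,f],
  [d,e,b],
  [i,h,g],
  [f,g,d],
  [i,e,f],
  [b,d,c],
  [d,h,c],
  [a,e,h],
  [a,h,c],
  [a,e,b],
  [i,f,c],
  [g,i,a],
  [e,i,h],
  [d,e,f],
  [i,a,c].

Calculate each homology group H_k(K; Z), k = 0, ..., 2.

H_0 = Z,  H_1 = Z × Z/2,  H_2 = 0.

Order the vertices as a < b < c < d < e < f < g < h < i. Listing each simplex with vertices in this order, K has dimension 2 with simplices:

  0-simplices (9): a, b, c, d, e, f, g, h, i
  1-simplices (27): ab, ac, ae, ag, ah, ai, bc, bd, be, bf, bg, cd, cf, ch, ci, de, df, dg, dh, ef, eh, ei, fg, fi, gh, gi, hi
  2-simplices (18): abe, abg, ach, aci, aeh, agi, bcd, bcf, bde, bfg, cdh, cfi, def, dfg, dgh, efi, ehi, ghi

giving chain groups C_0 ≅ Z^9, C_1 ≅ Z^27, C_2 ≅ Z^18.

The boundary map ∂_1: C_1 → C_0 maps an edge to its endpoints' difference, ∂[p,q] = q − p.
As a 9×27 matrix over Z this has rank 8, with invariant factors (1,1,1,1,1,1,1,1).

∂_2: C_2 → C_1 sends each 2-simplex [p,q,r] to [q,r] − [p,r] + [p,q]. For instance
  ∂bcf = cf − bf + bc,
  ∂aci = ci − ai + ac.
As a 27×18 matrix over Z this has rank 18, with invariant factors (1,1,1,1,1,1,1,1,1,1,1,1,1,1,1,1,1,2).

Computing H_k = (kernel of ∂_k) / (image of ∂_{k+1}):

  H_0: rank C_0 − rank ∂_1 = 9 − 8 = 1, and the invariant factors of ∂_1 are all 1, so H_0 = Z.
  H_1: rank ker ∂_1 − rank ∂_2 = (27 − 8) − 18 = 1, and ∂_2 has invariant factor 2 > 1, so H_1 = Z × Z/2.
  H_2: rank ker ∂_2 − rank ∂_3 = (18 − 18) − 0 = 0, and there is no ∂_3, so H_2 = 0.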